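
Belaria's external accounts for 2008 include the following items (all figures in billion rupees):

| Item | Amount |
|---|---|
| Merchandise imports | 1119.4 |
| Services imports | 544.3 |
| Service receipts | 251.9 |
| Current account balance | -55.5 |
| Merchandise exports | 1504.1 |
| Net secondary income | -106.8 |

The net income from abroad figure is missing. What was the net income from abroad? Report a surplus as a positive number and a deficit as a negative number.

-41.0

Current account = goods balance + services balance + net primary income + net secondary income
Sum of the known components = -14.5
Net income from abroad = CA - (known components) = -55.5 - (-14.5) = -41.0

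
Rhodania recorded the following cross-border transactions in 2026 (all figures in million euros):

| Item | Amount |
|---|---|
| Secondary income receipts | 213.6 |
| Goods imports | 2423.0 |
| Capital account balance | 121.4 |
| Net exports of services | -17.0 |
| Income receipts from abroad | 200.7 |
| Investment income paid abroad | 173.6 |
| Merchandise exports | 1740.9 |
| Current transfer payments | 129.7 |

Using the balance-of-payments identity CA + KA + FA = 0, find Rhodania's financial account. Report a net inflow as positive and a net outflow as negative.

Goods balance = 1740.9 - 2423.0 = -682.1
Services balance = -17.0
Trade balance (goods + services) = -682.1 + (-17.0) = -699.1
Net primary income = 200.7 - 173.6 = 27.1
Net secondary income = 213.6 - 129.7 = 83.9
Current account = -699.1 + 27.1 + 83.9 = -588.1
Financial account = -(-588.1 + 121.4) = 466.7

466.7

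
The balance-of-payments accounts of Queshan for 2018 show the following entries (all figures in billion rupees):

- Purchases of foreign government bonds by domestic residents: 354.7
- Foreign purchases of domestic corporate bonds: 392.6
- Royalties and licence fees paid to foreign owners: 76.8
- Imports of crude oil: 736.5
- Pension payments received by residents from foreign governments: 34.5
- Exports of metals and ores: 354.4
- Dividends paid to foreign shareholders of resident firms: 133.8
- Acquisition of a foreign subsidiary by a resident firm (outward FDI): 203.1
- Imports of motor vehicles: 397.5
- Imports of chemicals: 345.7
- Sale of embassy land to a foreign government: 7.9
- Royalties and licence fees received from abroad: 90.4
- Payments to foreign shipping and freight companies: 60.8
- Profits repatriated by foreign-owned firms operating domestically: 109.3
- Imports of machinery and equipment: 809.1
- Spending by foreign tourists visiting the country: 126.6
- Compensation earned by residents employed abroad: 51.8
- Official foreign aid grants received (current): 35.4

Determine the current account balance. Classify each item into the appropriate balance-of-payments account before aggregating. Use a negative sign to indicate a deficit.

Goods: -736.5 - 397.5 - 809.1 - 345.7 + 354.4 = -1934.4
Services: -76.8 + 126.6 - 60.8 + 90.4 = 79.4
Primary income: -109.3 - 133.8 + 51.8 = -191.3
Secondary income: 34.5 + 35.4 = 69.9
Current account = (-1934.4) + 79.4 + (-191.3) + 69.9 = -1976.4
(Excluded from the current account — financial account: purchases of foreign government bonds by domestic residents 354.7, foreign purchases of domestic corporate bonds 392.6, acquisition of a foreign subsidiary by a resident firm (outward FDI) 203.1; capital account: sale of embassy land to a foreign government 7.9.)

-1976.4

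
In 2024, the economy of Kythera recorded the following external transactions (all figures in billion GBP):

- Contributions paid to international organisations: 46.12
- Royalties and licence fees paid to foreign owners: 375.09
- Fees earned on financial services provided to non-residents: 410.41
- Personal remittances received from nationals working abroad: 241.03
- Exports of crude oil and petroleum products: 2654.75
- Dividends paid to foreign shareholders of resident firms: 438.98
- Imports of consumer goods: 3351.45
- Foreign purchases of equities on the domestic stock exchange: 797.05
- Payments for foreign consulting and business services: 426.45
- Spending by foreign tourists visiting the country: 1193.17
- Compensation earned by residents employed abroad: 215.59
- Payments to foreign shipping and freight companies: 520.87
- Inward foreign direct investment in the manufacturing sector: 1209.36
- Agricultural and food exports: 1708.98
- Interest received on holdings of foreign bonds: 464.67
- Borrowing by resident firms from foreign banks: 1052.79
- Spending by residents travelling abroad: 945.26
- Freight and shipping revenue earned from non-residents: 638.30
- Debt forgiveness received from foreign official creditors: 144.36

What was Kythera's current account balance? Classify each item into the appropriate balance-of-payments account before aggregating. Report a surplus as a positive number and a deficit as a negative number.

Goods: 2654.75 - 3351.45 + 1708.98 = 1012.28
Services: 410.41 + 638.30 - 426.45 - 520.87 + 1193.17 - 945.26 - 375.09 = -25.79
Primary income: 464.67 - 438.98 + 215.59 = 241.28
Secondary income: -46.12 + 241.03 = 194.91
Current account = 1012.28 + (-25.79) + 241.28 + 194.91 = 1422.68
(Excluded from the current account — financial account: foreign purchases of equities on the domestic stock exchange 797.05, inward foreign direct investment in the manufacturing sector 1209.36, borrowing by resident firms from foreign banks 1052.79; capital account: debt forgiveness received from foreign official creditors 144.36.)

1422.68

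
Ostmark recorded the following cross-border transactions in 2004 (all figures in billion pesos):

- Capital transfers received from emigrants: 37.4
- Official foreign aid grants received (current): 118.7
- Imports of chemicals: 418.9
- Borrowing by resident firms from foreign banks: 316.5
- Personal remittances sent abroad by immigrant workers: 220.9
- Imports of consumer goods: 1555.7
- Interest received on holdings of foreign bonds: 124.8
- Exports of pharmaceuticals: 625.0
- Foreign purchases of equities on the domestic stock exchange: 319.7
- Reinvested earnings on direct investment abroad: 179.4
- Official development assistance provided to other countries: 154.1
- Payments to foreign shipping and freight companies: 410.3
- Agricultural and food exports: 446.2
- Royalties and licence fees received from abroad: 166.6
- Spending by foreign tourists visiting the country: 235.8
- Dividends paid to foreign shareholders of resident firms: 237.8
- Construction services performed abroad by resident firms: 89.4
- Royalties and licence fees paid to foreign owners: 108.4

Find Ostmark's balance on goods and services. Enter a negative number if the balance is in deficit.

Goods: -418.9 - 1555.7 + 625.0 + 446.2 = -903.4
Services: 166.6 + 235.8 - 108.4 - 410.3 + 89.4 = -26.9
Trade balance = -903.4 + (-26.9) = -930.3
(Excluded from the trade balance — capital account: capital transfers received from emigrants 37.4; secondary income: official foreign aid grants received (current) 118.7, personal remittances sent abroad by immigrant workers 220.9, official development assistance provided to other countries 154.1; financial account: borrowing by resident firms from foreign banks 316.5, foreign purchases of equities on the domestic stock exchange 319.7; primary income: interest received on holdings of foreign bonds 124.8, reinvested earnings on direct investment abroad 179.4, dividends paid to foreign shareholders of resident firms 237.8.)

-930.3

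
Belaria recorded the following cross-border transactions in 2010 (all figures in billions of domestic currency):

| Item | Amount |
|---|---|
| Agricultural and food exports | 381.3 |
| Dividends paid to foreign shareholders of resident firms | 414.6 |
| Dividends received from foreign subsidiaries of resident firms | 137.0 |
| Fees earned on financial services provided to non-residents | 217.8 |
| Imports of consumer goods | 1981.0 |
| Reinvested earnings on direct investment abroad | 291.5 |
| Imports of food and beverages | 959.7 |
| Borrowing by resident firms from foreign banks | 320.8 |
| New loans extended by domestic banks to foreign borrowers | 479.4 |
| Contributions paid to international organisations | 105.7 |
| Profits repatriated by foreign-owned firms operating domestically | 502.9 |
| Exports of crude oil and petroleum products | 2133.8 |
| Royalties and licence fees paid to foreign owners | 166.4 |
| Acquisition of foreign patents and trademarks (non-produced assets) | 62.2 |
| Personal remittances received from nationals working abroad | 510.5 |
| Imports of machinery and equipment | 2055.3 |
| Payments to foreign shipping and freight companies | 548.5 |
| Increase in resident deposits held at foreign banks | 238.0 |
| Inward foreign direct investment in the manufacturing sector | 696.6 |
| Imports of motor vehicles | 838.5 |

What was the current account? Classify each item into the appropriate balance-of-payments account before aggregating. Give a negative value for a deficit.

Goods: 381.3 - 838.5 - 959.7 - 2055.3 + 2133.8 - 1981.0 = -3319.4
Services: -548.5 + 217.8 - 166.4 = -497.1
Primary income: 291.5 - 414.6 + 137.0 - 502.9 = -489.0
Secondary income: -105.7 + 510.5 = 404.8
Current account = (-3319.4) + (-497.1) + (-489.0) + 404.8 = -3900.7
(Excluded from the current account — financial account: borrowing by resident firms from foreign banks 320.8, new loans extended by domestic banks to foreign borrowers 479.4, increase in resident deposits held at foreign banks 238.0, inward foreign direct investment in the manufacturing sector 696.6; capital account: acquisition of foreign patents and trademarks (non-produced assets) 62.2.)

-3900.7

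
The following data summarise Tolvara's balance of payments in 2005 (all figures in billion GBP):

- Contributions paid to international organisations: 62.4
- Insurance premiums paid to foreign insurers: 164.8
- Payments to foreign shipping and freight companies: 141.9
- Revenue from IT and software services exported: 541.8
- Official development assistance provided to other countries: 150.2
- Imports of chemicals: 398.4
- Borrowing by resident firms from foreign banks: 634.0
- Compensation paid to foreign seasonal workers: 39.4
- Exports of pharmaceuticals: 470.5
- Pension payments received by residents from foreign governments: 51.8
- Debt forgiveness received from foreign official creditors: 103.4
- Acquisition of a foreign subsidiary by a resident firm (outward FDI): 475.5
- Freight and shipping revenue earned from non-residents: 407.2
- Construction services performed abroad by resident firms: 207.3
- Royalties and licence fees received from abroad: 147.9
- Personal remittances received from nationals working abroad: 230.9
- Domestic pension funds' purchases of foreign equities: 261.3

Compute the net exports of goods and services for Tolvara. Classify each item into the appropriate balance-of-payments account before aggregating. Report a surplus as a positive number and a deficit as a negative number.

1069.6

Goods: -398.4 + 470.5 = 72.1
Services: 207.3 + 541.8 + 147.9 + 407.2 - 141.9 - 164.8 = 997.5
Trade balance = 72.1 + 997.5 = 1069.6
(Excluded from the trade balance — secondary income: contributions paid to international organisations 62.4, official development assistance provided to other countries 150.2, pension payments received by residents from foreign governments 51.8, personal remittances received from nationals working abroad 230.9; financial account: borrowing by resident firms from foreign banks 634.0, acquisition of a foreign subsidiary by a resident firm (outward FDI) 475.5, domestic pension funds' purchases of foreign equities 261.3; primary income: compensation paid to foreign seasonal workers 39.4; capital account: debt forgiveness received from foreign official creditors 103.4.)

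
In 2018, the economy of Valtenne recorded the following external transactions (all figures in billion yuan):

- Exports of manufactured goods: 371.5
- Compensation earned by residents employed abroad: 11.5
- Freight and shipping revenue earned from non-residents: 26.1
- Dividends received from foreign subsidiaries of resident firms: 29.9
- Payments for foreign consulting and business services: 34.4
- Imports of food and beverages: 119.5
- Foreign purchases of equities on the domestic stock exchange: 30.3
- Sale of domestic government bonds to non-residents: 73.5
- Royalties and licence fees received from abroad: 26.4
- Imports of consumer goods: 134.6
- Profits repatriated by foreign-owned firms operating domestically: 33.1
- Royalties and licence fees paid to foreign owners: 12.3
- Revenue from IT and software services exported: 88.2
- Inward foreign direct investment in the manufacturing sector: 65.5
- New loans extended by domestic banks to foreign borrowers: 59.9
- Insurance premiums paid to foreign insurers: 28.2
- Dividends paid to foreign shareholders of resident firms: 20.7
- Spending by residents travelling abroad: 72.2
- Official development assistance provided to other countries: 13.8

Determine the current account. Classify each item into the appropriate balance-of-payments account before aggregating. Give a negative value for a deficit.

84.8

Goods: -119.5 + 371.5 - 134.6 = 117.4
Services: 26.4 - 34.4 - 72.2 - 28.2 - 12.3 + 26.1 + 88.2 = -6.4
Primary income: -20.7 + 29.9 - 33.1 + 11.5 = -12.4
Secondary income: -13.8
Current account = 117.4 + (-6.4) + (-12.4) + (-13.8) = 84.8
(Excluded from the current account — financial account: foreign purchases of equities on the domestic stock exchange 30.3, sale of domestic government bonds to non-residents 73.5, inward foreign direct investment in the manufacturing sector 65.5, new loans extended by domestic banks to foreign borrowers 59.9.)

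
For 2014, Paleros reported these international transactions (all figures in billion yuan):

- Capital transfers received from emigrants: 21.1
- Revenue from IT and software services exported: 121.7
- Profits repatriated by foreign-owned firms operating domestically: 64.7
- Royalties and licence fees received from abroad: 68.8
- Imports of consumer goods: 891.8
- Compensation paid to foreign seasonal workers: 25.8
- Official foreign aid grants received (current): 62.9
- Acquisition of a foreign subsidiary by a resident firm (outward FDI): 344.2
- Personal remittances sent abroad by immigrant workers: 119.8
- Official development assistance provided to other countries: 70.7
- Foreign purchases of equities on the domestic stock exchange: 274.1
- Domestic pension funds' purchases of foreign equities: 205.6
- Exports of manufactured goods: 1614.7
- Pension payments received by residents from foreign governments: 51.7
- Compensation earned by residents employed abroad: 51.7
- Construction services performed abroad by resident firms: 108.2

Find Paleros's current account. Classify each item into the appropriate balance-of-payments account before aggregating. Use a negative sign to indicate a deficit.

Goods: 1614.7 - 891.8 = 722.9
Services: 121.7 + 68.8 + 108.2 = 298.7
Primary income: 51.7 - 25.8 - 64.7 = -38.8
Secondary income: -119.8 + 62.9 - 70.7 + 51.7 = -75.9
Current account = 722.9 + 298.7 + (-38.8) + (-75.9) = 906.9
(Excluded from the current account — capital account: capital transfers received from emigrants 21.1; financial account: acquisition of a foreign subsidiary by a resident firm (outward FDI) 344.2, foreign purchases of equities on the domestic stock exchange 274.1, domestic pension funds' purchases of foreign equities 205.6.)

906.9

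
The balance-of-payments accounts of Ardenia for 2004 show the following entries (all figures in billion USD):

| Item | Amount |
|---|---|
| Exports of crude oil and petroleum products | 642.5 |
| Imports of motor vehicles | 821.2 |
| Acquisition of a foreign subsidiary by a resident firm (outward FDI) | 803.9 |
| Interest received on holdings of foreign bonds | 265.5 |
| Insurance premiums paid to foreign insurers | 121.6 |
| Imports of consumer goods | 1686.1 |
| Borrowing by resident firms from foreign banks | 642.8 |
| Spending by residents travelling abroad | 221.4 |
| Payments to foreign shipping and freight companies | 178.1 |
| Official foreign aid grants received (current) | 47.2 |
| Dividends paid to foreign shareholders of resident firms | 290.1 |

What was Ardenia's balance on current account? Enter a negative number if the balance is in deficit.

-2363.3

Goods: -821.2 - 1686.1 + 642.5 = -1864.8
Services: -121.6 - 178.1 - 221.4 = -521.1
Primary income: -290.1 + 265.5 = -24.6
Secondary income: 47.2
Current account = (-1864.8) + (-521.1) + (-24.6) + 47.2 = -2363.3
(Excluded from the current account — financial account: acquisition of a foreign subsidiary by a resident firm (outward FDI) 803.9, borrowing by resident firms from foreign banks 642.8.)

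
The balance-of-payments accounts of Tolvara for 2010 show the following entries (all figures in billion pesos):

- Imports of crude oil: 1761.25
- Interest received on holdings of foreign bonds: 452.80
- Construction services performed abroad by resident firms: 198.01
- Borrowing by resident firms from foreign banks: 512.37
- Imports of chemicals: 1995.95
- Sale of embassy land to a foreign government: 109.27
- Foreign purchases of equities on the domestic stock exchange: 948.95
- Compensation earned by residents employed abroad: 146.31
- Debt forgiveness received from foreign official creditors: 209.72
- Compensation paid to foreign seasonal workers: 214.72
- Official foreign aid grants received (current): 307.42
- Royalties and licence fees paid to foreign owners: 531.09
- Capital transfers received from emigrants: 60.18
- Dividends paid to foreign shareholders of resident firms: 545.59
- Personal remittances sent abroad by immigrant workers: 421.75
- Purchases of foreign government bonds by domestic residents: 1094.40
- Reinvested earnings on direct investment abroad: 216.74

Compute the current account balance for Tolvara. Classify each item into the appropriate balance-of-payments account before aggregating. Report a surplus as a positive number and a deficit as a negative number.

-4149.07

Goods: -1995.95 - 1761.25 = -3757.20
Services: 198.01 - 531.09 = -333.08
Primary income: 216.74 + 146.31 - 545.59 - 214.72 + 452.80 = 55.54
Secondary income: 307.42 - 421.75 = -114.33
Current account = (-3757.20) + (-333.08) + 55.54 + (-114.33) = -4149.07
(Excluded from the current account — financial account: borrowing by resident firms from foreign banks 512.37, foreign purchases of equities on the domestic stock exchange 948.95, purchases of foreign government bonds by domestic residents 1094.40; capital account: sale of embassy land to a foreign government 109.27, debt forgiveness received from foreign official creditors 209.72, capital transfers received from emigrants 60.18.)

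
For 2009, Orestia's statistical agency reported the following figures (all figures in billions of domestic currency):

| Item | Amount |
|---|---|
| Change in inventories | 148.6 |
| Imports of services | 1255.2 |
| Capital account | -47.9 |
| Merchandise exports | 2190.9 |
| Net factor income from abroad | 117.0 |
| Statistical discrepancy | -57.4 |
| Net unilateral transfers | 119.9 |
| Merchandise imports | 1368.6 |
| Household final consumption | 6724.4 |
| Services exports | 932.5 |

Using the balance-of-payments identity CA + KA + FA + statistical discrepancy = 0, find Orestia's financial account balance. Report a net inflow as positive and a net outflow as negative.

-631.2

Goods balance = 2190.9 - 1368.6 = 822.3
Services balance = 932.5 - 1255.2 = -322.7
Trade balance (goods + services) = 822.3 + (-322.7) = 499.6
Net primary income = 117.0
Net secondary income = 119.9
Current account = 499.6 + 117.0 + 119.9 = 736.5
Financial account = -(736.5 + (-47.9) + (-57.4)) = -631.2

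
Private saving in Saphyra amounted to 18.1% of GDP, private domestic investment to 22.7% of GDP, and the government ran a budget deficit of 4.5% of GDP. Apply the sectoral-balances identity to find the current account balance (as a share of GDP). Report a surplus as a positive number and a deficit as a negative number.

-9.1

By the sectoral-balances identity, CA = (S_private - I) + (T - G).
Private balance = 18.1 - 22.7 = -4.6
Government balance (T - G) = -4.5
CA = -4.6 + (-4.5) = -9.1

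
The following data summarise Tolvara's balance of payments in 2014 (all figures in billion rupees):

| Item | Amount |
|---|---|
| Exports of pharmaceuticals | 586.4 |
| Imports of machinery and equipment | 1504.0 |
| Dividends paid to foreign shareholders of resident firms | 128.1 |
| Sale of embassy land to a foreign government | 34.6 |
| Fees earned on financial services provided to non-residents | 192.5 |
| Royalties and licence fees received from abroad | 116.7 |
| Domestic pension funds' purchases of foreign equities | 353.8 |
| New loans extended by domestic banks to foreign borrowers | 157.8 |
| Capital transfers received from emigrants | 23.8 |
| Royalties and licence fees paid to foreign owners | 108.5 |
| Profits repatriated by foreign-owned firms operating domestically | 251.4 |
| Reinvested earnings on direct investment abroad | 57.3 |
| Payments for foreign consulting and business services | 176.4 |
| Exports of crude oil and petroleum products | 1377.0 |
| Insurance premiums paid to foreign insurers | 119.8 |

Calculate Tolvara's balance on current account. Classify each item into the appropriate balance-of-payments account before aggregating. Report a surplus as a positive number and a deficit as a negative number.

41.7

Goods: -1504.0 + 586.4 + 1377.0 = 459.4
Services: 116.7 - 108.5 - 176.4 + 192.5 - 119.8 = -95.5
Primary income: -128.1 - 251.4 + 57.3 = -322.2
Current account = 459.4 + (-95.5) + (-322.2) = 41.7
(Excluded from the current account — capital account: sale of embassy land to a foreign government 34.6, capital transfers received from emigrants 23.8; financial account: domestic pension funds' purchases of foreign equities 353.8, new loans extended by domestic banks to foreign borrowers 157.8.)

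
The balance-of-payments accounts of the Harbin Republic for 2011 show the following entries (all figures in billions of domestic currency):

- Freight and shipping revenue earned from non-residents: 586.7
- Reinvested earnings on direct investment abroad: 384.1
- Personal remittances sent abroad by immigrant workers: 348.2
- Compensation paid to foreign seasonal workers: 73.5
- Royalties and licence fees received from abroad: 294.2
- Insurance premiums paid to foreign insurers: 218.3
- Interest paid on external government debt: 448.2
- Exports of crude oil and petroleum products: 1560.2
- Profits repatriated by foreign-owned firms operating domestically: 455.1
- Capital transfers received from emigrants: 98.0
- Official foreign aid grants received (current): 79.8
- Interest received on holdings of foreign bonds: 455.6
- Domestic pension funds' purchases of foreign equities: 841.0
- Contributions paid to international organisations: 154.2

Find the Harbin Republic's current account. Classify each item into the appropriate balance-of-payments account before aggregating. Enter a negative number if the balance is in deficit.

1663.1

Goods: 1560.2
Services: 294.2 - 218.3 + 586.7 = 662.6
Primary income: -73.5 + 384.1 + 455.6 - 455.1 - 448.2 = -137.1
Secondary income: -348.2 + 79.8 - 154.2 = -422.6
Current account = 1560.2 + 662.6 + (-137.1) + (-422.6) = 1663.1
(Excluded from the current account — capital account: capital transfers received from emigrants 98.0; financial account: domestic pension funds' purchases of foreign equities 841.0.)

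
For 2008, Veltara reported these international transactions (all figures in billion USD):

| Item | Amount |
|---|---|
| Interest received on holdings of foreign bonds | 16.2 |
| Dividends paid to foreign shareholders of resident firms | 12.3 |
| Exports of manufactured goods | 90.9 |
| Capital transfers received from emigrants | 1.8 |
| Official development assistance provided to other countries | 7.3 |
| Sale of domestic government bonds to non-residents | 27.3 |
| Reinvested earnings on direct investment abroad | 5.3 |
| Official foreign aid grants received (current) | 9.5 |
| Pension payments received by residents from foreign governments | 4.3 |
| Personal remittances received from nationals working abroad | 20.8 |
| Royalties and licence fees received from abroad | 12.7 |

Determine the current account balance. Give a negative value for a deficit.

140.1

Goods: 90.9
Services: 12.7
Primary income: -12.3 + 16.2 + 5.3 = 9.2
Secondary income: -7.3 + 20.8 + 4.3 + 9.5 = 27.3
Current account = 90.9 + 12.7 + 9.2 + 27.3 = 140.1
(Excluded from the current account — capital account: capital transfers received from emigrants 1.8; financial account: sale of domestic government bonds to non-residents 27.3.)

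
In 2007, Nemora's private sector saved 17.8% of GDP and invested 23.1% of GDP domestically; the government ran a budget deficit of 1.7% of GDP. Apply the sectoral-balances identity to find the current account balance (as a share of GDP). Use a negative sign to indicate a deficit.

By the sectoral-balances identity, CA = (S_private - I) + (T - G).
Private balance = 17.8 - 23.1 = -5.3
Government balance (T - G) = -1.7
CA = -5.3 + (-1.7) = -7.0

-7.0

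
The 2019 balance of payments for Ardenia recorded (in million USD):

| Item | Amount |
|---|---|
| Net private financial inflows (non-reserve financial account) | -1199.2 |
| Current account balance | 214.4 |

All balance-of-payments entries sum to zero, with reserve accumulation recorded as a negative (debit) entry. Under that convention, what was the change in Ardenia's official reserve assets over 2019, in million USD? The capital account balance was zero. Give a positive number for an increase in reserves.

-984.8

Official reserve transactions balance = -(214.4 + (-1199.2)) = 984.8
An accumulation of reserves is recorded as a debit (negative entry), so the change in the stock of reserves is the negative of that balance.
Change in official reserves = -(984.8) = -984.8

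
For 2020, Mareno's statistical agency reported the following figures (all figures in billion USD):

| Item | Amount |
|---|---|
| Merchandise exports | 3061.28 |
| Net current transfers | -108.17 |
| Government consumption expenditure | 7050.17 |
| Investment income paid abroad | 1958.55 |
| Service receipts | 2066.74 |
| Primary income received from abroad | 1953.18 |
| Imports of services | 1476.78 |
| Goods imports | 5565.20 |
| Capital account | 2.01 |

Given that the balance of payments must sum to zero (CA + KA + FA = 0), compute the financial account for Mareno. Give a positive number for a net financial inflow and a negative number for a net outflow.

Goods balance = 3061.28 - 5565.20 = -2503.92
Services balance = 2066.74 - 1476.78 = 589.96
Trade balance (goods + services) = -2503.92 + 589.96 = -1913.96
Net primary income = 1953.18 - 1958.55 = -5.37
Net secondary income = -108.17
Current account = -1913.96 + (-5.37) + (-108.17) = -2027.50
Financial account = -(-2027.50 + 2.01) = 2025.49

2025.49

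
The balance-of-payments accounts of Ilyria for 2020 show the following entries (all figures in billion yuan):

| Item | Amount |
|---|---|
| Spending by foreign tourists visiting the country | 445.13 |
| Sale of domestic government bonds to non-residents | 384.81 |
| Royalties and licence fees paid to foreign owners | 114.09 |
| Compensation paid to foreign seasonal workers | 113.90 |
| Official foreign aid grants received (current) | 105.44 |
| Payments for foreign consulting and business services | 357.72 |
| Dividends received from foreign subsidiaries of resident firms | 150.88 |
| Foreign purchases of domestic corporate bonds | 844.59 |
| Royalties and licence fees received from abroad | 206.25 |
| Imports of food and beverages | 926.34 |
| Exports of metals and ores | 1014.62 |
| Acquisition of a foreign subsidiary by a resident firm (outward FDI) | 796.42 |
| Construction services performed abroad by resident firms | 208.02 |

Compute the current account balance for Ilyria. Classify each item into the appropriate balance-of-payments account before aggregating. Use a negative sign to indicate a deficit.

618.29

Goods: 1014.62 - 926.34 = 88.28
Services: 206.25 - 114.09 - 357.72 + 445.13 + 208.02 = 387.59
Primary income: 150.88 - 113.90 = 36.98
Secondary income: 105.44
Current account = 88.28 + 387.59 + 36.98 + 105.44 = 618.29
(Excluded from the current account — financial account: sale of domestic government bonds to non-residents 384.81, foreign purchases of domestic corporate bonds 844.59, acquisition of a foreign subsidiary by a resident firm (outward FDI) 796.42.)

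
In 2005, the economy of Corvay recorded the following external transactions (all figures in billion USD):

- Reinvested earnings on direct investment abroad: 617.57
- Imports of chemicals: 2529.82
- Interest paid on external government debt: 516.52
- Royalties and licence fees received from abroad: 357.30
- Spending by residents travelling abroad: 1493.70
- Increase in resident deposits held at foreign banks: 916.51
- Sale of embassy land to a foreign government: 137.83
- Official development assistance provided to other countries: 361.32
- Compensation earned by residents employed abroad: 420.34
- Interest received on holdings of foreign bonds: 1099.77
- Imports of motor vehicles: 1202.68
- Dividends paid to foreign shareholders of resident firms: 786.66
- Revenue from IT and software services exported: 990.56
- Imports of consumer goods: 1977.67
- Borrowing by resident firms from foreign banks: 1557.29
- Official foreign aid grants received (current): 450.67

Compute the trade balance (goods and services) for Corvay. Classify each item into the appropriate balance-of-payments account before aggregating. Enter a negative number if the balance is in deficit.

-5856.01

Goods: -1977.67 - 1202.68 - 2529.82 = -5710.17
Services: 357.30 + 990.56 - 1493.70 = -145.84
Trade balance = -5710.17 + (-145.84) = -5856.01
(Excluded from the trade balance — primary income: reinvested earnings on direct investment abroad 617.57, interest paid on external government debt 516.52, compensation earned by residents employed abroad 420.34, interest received on holdings of foreign bonds 1099.77, dividends paid to foreign shareholders of resident firms 786.66; financial account: increase in resident deposits held at foreign banks 916.51, borrowing by resident firms from foreign banks 1557.29; capital account: sale of embassy land to a foreign government 137.83; secondary income: official development assistance provided to other countries 361.32, official foreign aid grants received (current) 450.67.)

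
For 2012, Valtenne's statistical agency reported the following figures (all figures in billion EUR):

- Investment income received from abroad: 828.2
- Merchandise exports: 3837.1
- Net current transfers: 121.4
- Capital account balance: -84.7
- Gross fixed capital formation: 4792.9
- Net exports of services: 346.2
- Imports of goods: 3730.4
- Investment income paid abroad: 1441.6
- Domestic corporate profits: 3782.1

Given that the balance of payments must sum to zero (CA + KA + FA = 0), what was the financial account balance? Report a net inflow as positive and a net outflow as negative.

123.8

Goods balance = 3837.1 - 3730.4 = 106.7
Services balance = 346.2
Trade balance (goods + services) = 106.7 + 346.2 = 452.9
Net primary income = 828.2 - 1441.6 = -613.4
Net secondary income = 121.4
Current account = 452.9 + (-613.4) + 121.4 = -39.1
Financial account = -(-39.1 + (-84.7)) = 123.8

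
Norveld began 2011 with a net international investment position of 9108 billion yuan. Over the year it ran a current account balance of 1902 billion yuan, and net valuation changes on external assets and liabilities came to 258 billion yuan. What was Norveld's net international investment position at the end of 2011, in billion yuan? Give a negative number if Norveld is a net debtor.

Change in NIIP = current account + net valuation change = 1902 + 258 = 2160
End-of-year NIIP = 9108 + 2160 = 11268

11268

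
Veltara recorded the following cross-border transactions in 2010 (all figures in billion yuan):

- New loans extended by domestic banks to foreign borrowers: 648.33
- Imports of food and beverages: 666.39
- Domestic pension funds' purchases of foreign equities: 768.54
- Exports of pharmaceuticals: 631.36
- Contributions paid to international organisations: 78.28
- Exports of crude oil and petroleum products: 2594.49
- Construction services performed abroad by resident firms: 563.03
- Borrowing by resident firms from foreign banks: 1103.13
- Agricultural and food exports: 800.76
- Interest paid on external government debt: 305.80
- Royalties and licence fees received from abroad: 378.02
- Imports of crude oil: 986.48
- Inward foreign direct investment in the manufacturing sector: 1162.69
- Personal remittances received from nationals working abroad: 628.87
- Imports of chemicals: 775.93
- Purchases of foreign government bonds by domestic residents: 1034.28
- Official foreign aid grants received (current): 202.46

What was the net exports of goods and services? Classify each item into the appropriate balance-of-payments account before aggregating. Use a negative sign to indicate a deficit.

2538.86

Goods: 2594.49 - 775.93 + 631.36 + 800.76 - 666.39 - 986.48 = 1597.81
Services: 563.03 + 378.02 = 941.05
Trade balance = 1597.81 + 941.05 = 2538.86
(Excluded from the trade balance — financial account: new loans extended by domestic banks to foreign borrowers 648.33, domestic pension funds' purchases of foreign equities 768.54, borrowing by resident firms from foreign banks 1103.13, inward foreign direct investment in the manufacturing sector 1162.69, purchases of foreign government bonds by domestic residents 1034.28; secondary income: contributions paid to international organisations 78.28, personal remittances received from nationals working abroad 628.87, official foreign aid grants received (current) 202.46; primary income: interest paid on external government debt 305.80.)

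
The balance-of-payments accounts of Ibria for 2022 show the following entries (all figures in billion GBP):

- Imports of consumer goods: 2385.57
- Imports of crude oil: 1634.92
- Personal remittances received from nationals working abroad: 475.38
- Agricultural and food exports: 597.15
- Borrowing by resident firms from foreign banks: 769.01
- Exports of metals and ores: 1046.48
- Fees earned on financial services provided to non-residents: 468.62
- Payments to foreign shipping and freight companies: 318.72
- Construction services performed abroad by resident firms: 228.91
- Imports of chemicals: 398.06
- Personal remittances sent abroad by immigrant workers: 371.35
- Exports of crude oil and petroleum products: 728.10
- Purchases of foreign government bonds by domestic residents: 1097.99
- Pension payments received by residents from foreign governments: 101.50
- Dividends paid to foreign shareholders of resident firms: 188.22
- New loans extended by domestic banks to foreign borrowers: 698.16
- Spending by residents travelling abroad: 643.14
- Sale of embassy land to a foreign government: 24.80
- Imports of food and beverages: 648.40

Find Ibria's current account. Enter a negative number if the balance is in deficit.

Goods: -1634.92 + 597.15 + 728.10 - 648.40 - 398.06 - 2385.57 + 1046.48 = -2695.22
Services: -318.72 + 468.62 + 228.91 - 643.14 = -264.33
Primary income: -188.22
Secondary income: -371.35 + 101.50 + 475.38 = 205.53
Current account = (-2695.22) + (-264.33) + (-188.22) + 205.53 = -2942.24
(Excluded from the current account — financial account: borrowing by resident firms from foreign banks 769.01, purchases of foreign government bonds by domestic residents 1097.99, new loans extended by domestic banks to foreign borrowers 698.16; capital account: sale of embassy land to a foreign government 24.80.)

-2942.24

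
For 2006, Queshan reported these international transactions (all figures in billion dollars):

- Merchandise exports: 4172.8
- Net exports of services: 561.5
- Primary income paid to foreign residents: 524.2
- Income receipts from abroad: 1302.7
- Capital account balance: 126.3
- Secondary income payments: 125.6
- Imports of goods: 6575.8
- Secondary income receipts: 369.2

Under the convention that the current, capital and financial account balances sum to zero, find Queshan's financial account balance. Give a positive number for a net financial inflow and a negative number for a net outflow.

Goods balance = 4172.8 - 6575.8 = -2403.0
Services balance = 561.5
Trade balance (goods + services) = -2403.0 + 561.5 = -1841.5
Net primary income = 1302.7 - 524.2 = 778.5
Net secondary income = 369.2 - 125.6 = 243.6
Current account = -1841.5 + 778.5 + 243.6 = -819.4
Financial account = -(-819.4 + 126.3) = 693.1

693.1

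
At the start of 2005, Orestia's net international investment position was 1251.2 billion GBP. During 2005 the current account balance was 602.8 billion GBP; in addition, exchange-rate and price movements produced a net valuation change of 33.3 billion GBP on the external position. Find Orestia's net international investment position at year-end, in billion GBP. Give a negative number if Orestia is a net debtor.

1887.3

Change in NIIP = current account + net valuation change = 602.8 + 33.3 = 636.1
End-of-year NIIP = 1251.2 + 636.1 = 1887.3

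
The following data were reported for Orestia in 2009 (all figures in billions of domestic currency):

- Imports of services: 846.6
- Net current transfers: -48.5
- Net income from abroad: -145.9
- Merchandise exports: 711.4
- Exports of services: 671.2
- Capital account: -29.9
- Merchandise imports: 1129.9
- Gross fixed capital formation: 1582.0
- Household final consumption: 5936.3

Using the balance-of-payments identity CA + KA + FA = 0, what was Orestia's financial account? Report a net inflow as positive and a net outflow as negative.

818.2

Goods balance = 711.4 - 1129.9 = -418.5
Services balance = 671.2 - 846.6 = -175.4
Trade balance (goods + services) = -418.5 + (-175.4) = -593.9
Net primary income = -145.9
Net secondary income = -48.5
Current account = -593.9 + (-145.9) + (-48.5) = -788.3
Financial account = -(-788.3 + (-29.9)) = 818.2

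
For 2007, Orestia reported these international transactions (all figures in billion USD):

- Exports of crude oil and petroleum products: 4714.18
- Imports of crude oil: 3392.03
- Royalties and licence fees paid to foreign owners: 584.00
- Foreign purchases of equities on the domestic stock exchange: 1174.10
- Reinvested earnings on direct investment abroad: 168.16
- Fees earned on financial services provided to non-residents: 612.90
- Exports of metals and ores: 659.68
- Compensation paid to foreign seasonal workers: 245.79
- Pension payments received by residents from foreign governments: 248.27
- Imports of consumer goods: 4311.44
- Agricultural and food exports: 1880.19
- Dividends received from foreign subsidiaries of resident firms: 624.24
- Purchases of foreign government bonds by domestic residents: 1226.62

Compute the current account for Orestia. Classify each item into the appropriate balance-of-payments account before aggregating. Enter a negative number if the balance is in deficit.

Goods: -3392.03 - 4311.44 + 659.68 + 1880.19 + 4714.18 = -449.42
Services: 612.90 - 584.00 = 28.90
Primary income: 168.16 + 624.24 - 245.79 = 546.61
Secondary income: 248.27
Current account = (-449.42) + 28.90 + 546.61 + 248.27 = 374.36
(Excluded from the current account — financial account: foreign purchases of equities on the domestic stock exchange 1174.10, purchases of foreign government bonds by domestic residents 1226.62.)

374.36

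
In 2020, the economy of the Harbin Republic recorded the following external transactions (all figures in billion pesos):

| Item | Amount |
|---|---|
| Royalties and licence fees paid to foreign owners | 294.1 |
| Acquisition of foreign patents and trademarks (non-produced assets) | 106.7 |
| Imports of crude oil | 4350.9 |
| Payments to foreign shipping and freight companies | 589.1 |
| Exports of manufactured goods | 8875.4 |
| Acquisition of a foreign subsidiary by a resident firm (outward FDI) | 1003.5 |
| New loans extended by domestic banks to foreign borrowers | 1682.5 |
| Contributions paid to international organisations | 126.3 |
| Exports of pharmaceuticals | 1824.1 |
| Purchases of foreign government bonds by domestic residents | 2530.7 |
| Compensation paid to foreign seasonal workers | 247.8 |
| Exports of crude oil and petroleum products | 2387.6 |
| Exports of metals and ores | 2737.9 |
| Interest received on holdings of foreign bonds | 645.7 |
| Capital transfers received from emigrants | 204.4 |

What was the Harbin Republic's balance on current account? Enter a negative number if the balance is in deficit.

Goods: 2387.6 + 1824.1 - 4350.9 + 2737.9 + 8875.4 = 11474.1
Services: -294.1 - 589.1 = -883.2
Primary income: -247.8 + 645.7 = 397.9
Secondary income: -126.3
Current account = 11474.1 + (-883.2) + 397.9 + (-126.3) = 10862.5
(Excluded from the current account — capital account: acquisition of foreign patents and trademarks (non-produced assets) 106.7, capital transfers received from emigrants 204.4; financial account: acquisition of a foreign subsidiary by a resident firm (outward FDI) 1003.5, new loans extended by domestic banks to foreign borrowers 1682.5, purchases of foreign government bonds by domestic residents 2530.7.)

10862.5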